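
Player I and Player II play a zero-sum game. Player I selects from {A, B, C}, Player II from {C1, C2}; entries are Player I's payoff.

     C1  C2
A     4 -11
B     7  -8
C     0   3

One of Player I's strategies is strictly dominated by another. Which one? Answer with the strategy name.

B gives a strictly higher payoff than A against every column: 7 > 4, -8 > -11.
So A is strictly dominated and Player I never plays it.

A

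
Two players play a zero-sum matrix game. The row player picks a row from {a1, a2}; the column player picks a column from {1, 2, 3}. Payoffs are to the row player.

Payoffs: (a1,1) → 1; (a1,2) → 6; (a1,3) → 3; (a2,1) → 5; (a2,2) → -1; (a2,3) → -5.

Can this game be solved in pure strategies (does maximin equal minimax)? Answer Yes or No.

No

Row minima: a1 → 1, a2 → -5; maximin = 1.
Column maxima: 1 → 5, 2 → 6, 3 → 3; minimax = 3.
1 ≠ 3, so no pure-strategy equilibrium exists.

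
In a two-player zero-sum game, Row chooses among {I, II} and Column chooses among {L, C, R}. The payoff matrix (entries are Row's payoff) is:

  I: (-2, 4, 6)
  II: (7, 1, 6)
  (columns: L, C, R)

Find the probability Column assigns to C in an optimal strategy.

Row minima: I → -2, II → 1; maximin = 1.
Column maxima: L → 7, C → 4, R → 6; minimax = 4.
1 ≠ 4, so there is no saddle point; optimal play is mixed.
R is strictly dominated by C (it gives Row strictly more in every row), so Column never plays it.
On the remaining 2×2 (I, II vs L, C):
Let Row play I with probability p. Expected payoff against L: (-2)p + 7(1−p) = −9p + 7; against C: 4p + 1(1−p) = 3p + 1.
Setting these equal: −9p + 7 = 3p + 1 ⇒ −12p = -6 ⇒ p = 1/2, and the value is (-9)·(1/2) + 7 = 5/2.
For Column: with q = P(L), equating I's and II's payoffs gives −6q + 4 = 6q + 1 ⇒ q = 1/4.

3/4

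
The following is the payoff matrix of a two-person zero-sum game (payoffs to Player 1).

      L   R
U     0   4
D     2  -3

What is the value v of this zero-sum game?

Row minima: U → 0, D → -3; maximin = 0.
Column maxima: L → 2, R → 4; minimax = 2.
0 ≠ 2, so there is no saddle point; optimal play is mixed.
Let Player 1 play U with probability p. Expected payoff against L: 0p + 2(1−p) = −2p + 2; against R: 4p + (-3)(1−p) = 7p − 3.
Setting these equal: −2p + 2 = 7p − 3 ⇒ −9p = -5 ⇒ p = 5/9, and the value is (-2)·(5/9) + 2 = 8/9.
For Player 2: with q = P(L), equating U's and D's payoffs gives −4q + 4 = 5q − 3 ⇒ q = 7/9.

8/9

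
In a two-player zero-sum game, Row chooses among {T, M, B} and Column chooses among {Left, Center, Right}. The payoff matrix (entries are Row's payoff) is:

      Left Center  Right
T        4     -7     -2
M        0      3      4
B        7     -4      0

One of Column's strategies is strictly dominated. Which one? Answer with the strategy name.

Center holds Row's payoff strictly below Right in every row: -7 < -2, 3 < 4, -4 < 0.
So Right is strictly dominated for Column.

Right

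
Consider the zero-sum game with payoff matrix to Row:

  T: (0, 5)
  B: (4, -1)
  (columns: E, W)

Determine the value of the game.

Row minima: T → 0, B → -1; maximin = 0.
Column maxima: E → 4, W → 5; minimax = 4.
0 ≠ 4, so there is no saddle point; optimal play is mixed.
Let Row play T with probability p. Expected payoff against E: 0p + 4(1−p) = −4p + 4; against W: 5p + (-1)(1−p) = 6p − 1.
Setting these equal: −4p + 4 = 6p − 1 ⇒ −10p = -5 ⇒ p = 1/2, and the value is (-4)·(1/2) + 4 = 2.
For Column: with q = P(E), equating T's and B's payoffs gives −5q + 5 = 5q − 1 ⇒ q = 3/5.

2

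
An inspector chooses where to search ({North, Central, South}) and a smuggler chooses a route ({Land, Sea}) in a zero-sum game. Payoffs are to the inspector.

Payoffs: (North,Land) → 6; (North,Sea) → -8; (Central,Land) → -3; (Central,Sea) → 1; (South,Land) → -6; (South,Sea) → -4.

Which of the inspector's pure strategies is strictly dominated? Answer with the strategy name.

South

Central gives a strictly higher payoff than South against every column: -3 > -6, 1 > -4.
So South is strictly dominated and the inspector never plays it.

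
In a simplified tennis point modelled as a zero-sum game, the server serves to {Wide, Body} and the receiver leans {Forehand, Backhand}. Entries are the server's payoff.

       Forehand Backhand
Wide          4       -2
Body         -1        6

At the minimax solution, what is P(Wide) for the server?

Row minima: Wide → -2, Body → -1; maximin = -1.
Column maxima: Forehand → 4, Backhand → 6; minimax = 4.
-1 ≠ 4, so there is no saddle point; optimal play is mixed.
Let the server play Wide with probability p. Expected payoff against Forehand: 4p + (-1)(1−p) = 5p − 1; against Backhand: (-2)p + 6(1−p) = −8p + 6.
Setting these equal: 5p − 1 = −8p + 6 ⇒ 13p = 7 ⇒ p = 7/13, and the value is (5)·(7/13) − 1 = 22/13.
For the receiver: with q = P(Forehand), equating Wide's and Body's payoffs gives 6q − 2 = −7q + 6 ⇒ q = 8/13.

7/13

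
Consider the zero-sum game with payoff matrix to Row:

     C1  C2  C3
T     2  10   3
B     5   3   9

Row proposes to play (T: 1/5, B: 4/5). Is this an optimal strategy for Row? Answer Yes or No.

Yes

Against C1 this mix gives (1/5)·2 + (4/5)·5 = 22/5.
Against C2 this mix gives (1/5)·10 + (4/5)·3 = 22/5.
Against C3 this mix gives (1/5)·3 + (4/5)·9 = 39/5.
All of Column's active replies (C1, C2) yield 22/5, and no column does worse for Row. The mix makes Column indifferent and guarantees 22/5, so it is optimal.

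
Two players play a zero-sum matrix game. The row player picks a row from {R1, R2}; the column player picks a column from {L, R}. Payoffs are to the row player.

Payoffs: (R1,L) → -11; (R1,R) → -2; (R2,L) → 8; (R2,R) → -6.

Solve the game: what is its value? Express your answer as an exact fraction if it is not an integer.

Row minima: R1 → -11, R2 → -6; maximin = -6.
Column maxima: L → 8, R → -2; minimax = -2.
-6 ≠ -2, so there is no saddle point; optimal play is mixed.
Let the row player play R1 with probability p. Expected payoff against L: (-11)p + 8(1−p) = −19p + 8; against R: (-2)p + (-6)(1−p) = 4p − 6.
Setting these equal: −19p + 8 = 4p − 6 ⇒ −23p = -14 ⇒ p = 14/23, and the value is (-19)·(14/23) + 8 = -82/23.
For the column player: with q = P(L), equating R1's and R2's payoffs gives −9q − 2 = 14q − 6 ⇒ q = 4/23.

-82/23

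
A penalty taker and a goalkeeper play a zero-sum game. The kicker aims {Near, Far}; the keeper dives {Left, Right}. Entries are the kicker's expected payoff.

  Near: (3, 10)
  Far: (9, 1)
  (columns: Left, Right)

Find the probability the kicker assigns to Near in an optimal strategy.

Row minima: Near → 3, Far → 1; maximin = 3.
Column maxima: Left → 9, Right → 10; minimax = 9.
3 ≠ 9, so there is no saddle point; optimal play is mixed.
Let the kicker play Near with probability p. Expected payoff against Left: 3p + 9(1−p) = −6p + 9; against Right: 10p + 1(1−p) = 9p + 1.
Setting these equal: −6p + 9 = 9p + 1 ⇒ −15p = -8 ⇒ p = 8/15, and the value is (-6)·(8/15) + 9 = 29/5.
For the keeper: with q = P(Left), equating Near's and Far's payoffs gives −7q + 10 = 8q + 1 ⇒ q = 3/5.

8/15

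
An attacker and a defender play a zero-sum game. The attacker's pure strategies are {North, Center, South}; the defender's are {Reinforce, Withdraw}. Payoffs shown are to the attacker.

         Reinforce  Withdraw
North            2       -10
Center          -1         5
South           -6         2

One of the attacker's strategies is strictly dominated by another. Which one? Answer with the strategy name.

South

Center gives a strictly higher payoff than South against every column: -1 > -6, 5 > 2.
So South is strictly dominated and the attacker never plays it.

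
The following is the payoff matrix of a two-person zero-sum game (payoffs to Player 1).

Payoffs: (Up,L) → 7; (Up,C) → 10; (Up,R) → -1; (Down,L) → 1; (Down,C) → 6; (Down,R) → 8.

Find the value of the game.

19/5

Row minima: Up → -1, Down → 1; maximin = 1.
Column maxima: L → 7, C → 10, R → 8; minimax = 7.
1 ≠ 7, so there is no saddle point; optimal play is mixed.
C is strictly dominated by L (it gives Player 1 strictly more in every row), so Player 2 never plays it.
On the remaining 2×2 (Up, Down vs L, R):
Let Player 1 play Up with probability p. Expected payoff against L: 7p + 1(1−p) = 6p + 1; against R: (-1)p + 8(1−p) = −9p + 8.
Setting these equal: 6p + 1 = −9p + 8 ⇒ 15p = 7 ⇒ p = 7/15, and the value is (6)·(7/15) + 1 = 19/5.
For Player 2: with q = P(L), equating Up's and Down's payoffs gives 8q − 1 = −7q + 8 ⇒ q = 3/5.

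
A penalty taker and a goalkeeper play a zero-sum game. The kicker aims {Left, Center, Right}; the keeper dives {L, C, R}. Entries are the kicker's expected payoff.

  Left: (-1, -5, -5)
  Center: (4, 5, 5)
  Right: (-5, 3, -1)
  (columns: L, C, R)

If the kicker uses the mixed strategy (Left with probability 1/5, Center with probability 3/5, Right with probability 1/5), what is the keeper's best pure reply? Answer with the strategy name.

If the keeper plays L, the kicker's expected payoff is (1/5)·(-1) + (3/5)·4 + (1/5)·(-5) = 6/5.
If the keeper plays C, the kicker's expected payoff is (1/5)·(-5) + (3/5)·5 + (1/5)·3 = 13/5.
If the keeper plays R, the kicker's expected payoff is (1/5)·(-5) + (3/5)·5 + (1/5)·(-1) = 9/5.
The keeper minimizes the kicker's payoff; the smallest is 6/5, so the best response is L.

L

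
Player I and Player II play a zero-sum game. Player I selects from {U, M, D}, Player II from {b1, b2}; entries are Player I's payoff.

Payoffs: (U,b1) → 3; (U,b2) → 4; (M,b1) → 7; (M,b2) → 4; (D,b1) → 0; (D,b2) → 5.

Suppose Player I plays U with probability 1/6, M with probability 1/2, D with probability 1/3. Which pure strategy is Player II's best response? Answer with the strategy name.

b1

If Player II plays b1, Player I's expected payoff is (1/6)·3 + (1/2)·7 + (1/3)·0 = 4.
If Player II plays b2, Player I's expected payoff is (1/6)·4 + (1/2)·4 + (1/3)·5 = 13/3.
Player II minimizes Player I's payoff; the smallest is 4, so the best response is b1.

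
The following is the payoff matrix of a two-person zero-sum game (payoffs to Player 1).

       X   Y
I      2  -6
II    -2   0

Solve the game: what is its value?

-6/5

Row minima: I → -6, II → -2; maximin = -2.
Column maxima: X → 2, Y → 0; minimax = 0.
-2 ≠ 0, so there is no saddle point; optimal play is mixed.
Let Player 1 play I with probability p. Expected payoff against X: 2p + (-2)(1−p) = 4p − 2; against Y: (-6)p + 0(1−p) = −6p.
Setting these equal: 4p − 2 = −6p ⇒ 10p = 2 ⇒ p = 1/5, and the value is (4)·(1/5) − 2 = -6/5.
For Player 2: with q = P(X), equating I's and II's payoffs gives 8q − 6 = −2q ⇒ q = 3/5.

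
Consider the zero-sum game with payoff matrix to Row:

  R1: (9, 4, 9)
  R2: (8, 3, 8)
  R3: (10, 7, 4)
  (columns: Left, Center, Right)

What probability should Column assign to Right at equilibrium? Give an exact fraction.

3/8

Row minima: R1 → 4, R2 → 3, R3 → 4; maximin = 4.
Column maxima: Left → 10, Center → 7, Right → 9; minimax = 7.
4 ≠ 7, so there is no saddle point; optimal play is mixed.
R2 is strictly dominated by R1, so Row never plays it.
Left is strictly dominated by Center (it gives Row strictly more in every row), so Column never plays it.
On the remaining 2×2 (R1, R3 vs Center, Right):
Let Row play R1 with probability p. Expected payoff against Center: 4p + 7(1−p) = −3p + 7; against Right: 9p + 4(1−p) = 5p + 4.
Setting these equal: −3p + 7 = 5p + 4 ⇒ −8p = -3 ⇒ p = 3/8, and the value is (-3)·(3/8) + 7 = 47/8.
For Column: with q = P(Center), equating R1's and R3's payoffs gives −5q + 9 = 3q + 4 ⇒ q = 5/8.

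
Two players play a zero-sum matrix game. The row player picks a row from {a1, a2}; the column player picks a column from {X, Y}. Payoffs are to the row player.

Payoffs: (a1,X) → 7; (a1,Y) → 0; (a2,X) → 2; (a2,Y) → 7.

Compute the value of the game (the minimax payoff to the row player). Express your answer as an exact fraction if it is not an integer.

49/12

Row minima: a1 → 0, a2 → 2; maximin = 2.
Column maxima: X → 7, Y → 7; minimax = 7.
2 ≠ 7, so there is no saddle point; optimal play is mixed.
Let the row player play a1 with probability p. Expected payoff against X: 7p + 2(1−p) = 5p + 2; against Y: 0p + 7(1−p) = −7p + 7.
Setting these equal: 5p + 2 = −7p + 7 ⇒ 12p = 5 ⇒ p = 5/12, and the value is (5)·(5/12) + 2 = 49/12.
For the column player: with q = P(X), equating a1's and a2's payoffs gives 7q = −5q + 7 ⇒ q = 7/12.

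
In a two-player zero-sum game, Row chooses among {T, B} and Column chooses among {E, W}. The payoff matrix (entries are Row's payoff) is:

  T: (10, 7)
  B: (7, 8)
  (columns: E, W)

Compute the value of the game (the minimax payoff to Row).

Row minima: T → 7, B → 7; maximin = 7.
Column maxima: E → 10, W → 8; minimax = 8.
7 ≠ 8, so there is no saddle point; optimal play is mixed.
Let Row play T with probability p. Expected payoff against E: 10p + 7(1−p) = 3p + 7; against W: 7p + 8(1−p) = −p + 8.
Setting these equal: 3p + 7 = −p + 8 ⇒ 4p = 1 ⇒ p = 1/4, and the value is (3)·(1/4) + 7 = 31/4.
For Column: with q = P(E), equating T's and B's payoffs gives 3q + 7 = −q + 8 ⇒ q = 1/4.

31/4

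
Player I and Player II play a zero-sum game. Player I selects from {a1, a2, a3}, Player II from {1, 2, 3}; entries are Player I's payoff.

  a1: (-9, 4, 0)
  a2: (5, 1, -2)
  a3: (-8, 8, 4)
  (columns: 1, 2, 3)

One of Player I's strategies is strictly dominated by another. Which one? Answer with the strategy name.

a3 gives a strictly higher payoff than a1 against every column: -8 > -9, 8 > 4, 4 > 0.
So a1 is strictly dominated and Player I never plays it.

a1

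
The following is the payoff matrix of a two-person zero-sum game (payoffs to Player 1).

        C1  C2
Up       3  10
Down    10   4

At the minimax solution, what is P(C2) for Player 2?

7/13

Row minima: Up → 3, Down → 4; maximin = 4.
Column maxima: C1 → 10, C2 → 10; minimax = 10.
4 ≠ 10, so there is no saddle point; optimal play is mixed.
Let Player 1 play Up with probability p. Expected payoff against C1: 3p + 10(1−p) = −7p + 10; against C2: 10p + 4(1−p) = 6p + 4.
Setting these equal: −7p + 10 = 6p + 4 ⇒ −13p = -6 ⇒ p = 6/13, and the value is (-7)·(6/13) + 10 = 88/13.
For Player 2: with q = P(C1), equating Up's and Down's payoffs gives −7q + 10 = 6q + 4 ⇒ q = 6/13.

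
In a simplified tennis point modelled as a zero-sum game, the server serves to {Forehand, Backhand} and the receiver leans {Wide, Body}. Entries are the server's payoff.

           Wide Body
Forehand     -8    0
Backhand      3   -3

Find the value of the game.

-12/7

Row minima: Forehand → -8, Backhand → -3; maximin = -3.
Column maxima: Wide → 3, Body → 0; minimax = 0.
-3 ≠ 0, so there is no saddle point; optimal play is mixed.
Let the server play Forehand with probability p. Expected payoff against Wide: (-8)p + 3(1−p) = −11p + 3; against Body: 0p + (-3)(1−p) = 3p − 3.
Setting these equal: −11p + 3 = 3p − 3 ⇒ −14p = -6 ⇒ p = 3/7, and the value is (-11)·(3/7) + 3 = -12/7.
For the receiver: with q = P(Wide), equating Forehand's and Backhand's payoffs gives −8q = 6q − 3 ⇒ q = 3/14.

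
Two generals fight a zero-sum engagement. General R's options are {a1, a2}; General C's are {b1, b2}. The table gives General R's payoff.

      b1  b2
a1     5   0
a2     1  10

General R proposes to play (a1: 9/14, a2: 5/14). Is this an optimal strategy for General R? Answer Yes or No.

Yes

Against b1 this mix gives (9/14)·5 + (5/14)·1 = 25/7.
Against b2 this mix gives (9/14)·0 + (5/14)·10 = 25/7.
All of General C's active replies (b1, b2) yield 25/7, and no column does worse for General R. The mix makes General C indifferent and guarantees 25/7, so it is optimal.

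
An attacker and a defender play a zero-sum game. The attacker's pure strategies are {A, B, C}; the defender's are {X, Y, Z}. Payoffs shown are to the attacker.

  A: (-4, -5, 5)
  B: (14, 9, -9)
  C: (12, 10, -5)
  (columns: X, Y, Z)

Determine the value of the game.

Row minima: A → -5, B → -9, C → -5; maximin = -5.
Column maxima: X → 14, Y → 10, Z → 5; minimax = 5.
-5 ≠ 5, so there is no saddle point; optimal play is mixed.
X is strictly dominated by Y (it gives the attacker strictly more in every row), so the defender never plays it.
With X eliminated, B is strictly dominated by C (C gives the attacker strictly more in every remaining column), so the attacker never plays it.
On the remaining 2×2 (A, C vs Y, Z):
Let the attacker play A with probability p. Expected payoff against Y: (-5)p + 10(1−p) = −15p + 10; against Z: 5p + (-5)(1−p) = 10p − 5.
Setting these equal: −15p + 10 = 10p − 5 ⇒ −25p = -15 ⇒ p = 3/5, and the value is (-15)·(3/5) + 10 = 1.
For the defender: with q = P(Y), equating A's and C's payoffs gives −10q + 5 = 15q − 5 ⇒ q = 2/5.

1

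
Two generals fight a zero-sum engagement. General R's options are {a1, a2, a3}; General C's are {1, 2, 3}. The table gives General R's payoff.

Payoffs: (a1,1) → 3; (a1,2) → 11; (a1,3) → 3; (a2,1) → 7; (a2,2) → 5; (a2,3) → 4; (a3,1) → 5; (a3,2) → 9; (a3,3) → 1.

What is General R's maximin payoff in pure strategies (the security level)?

Row minima: a1 → 3, a2 → 4, a3 → 1.
The best of these is 4.

4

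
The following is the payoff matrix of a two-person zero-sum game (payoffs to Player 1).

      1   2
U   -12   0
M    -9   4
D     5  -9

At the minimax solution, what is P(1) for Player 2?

Row minima: U → -12, M → -9, D → -9; maximin = -9.
Column maxima: 1 → 5, 2 → 4; minimax = 4.
-9 ≠ 4, so there is no saddle point; optimal play is mixed.
U is strictly dominated by M, so Player 1 never plays it.
On the remaining 2×2 (M, D vs 1, 2):
Let Player 1 play M with probability p. Expected payoff against 1: (-9)p + 5(1−p) = −14p + 5; against 2: 4p + (-9)(1−p) = 13p − 9.
Setting these equal: −14p + 5 = 13p − 9 ⇒ −27p = -14 ⇒ p = 14/27, and the value is (-14)·(14/27) + 5 = -61/27.
For Player 2: with q = P(1), equating M's and D's payoffs gives −13q + 4 = 14q − 9 ⇒ q = 13/27.

13/27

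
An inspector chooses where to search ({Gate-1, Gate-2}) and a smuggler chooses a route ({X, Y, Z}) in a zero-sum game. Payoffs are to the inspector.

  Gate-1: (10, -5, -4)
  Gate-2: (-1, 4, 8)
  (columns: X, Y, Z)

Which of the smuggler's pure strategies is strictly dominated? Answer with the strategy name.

Z

Y holds the inspector's payoff strictly below Z in every row: -5 < -4, 4 < 8.
So Z is strictly dominated for the smuggler.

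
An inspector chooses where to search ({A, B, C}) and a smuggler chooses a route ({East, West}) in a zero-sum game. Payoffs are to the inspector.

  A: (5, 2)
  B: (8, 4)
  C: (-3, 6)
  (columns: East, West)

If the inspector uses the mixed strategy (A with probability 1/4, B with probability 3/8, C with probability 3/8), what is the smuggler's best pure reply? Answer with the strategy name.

East

If the smuggler plays East, the inspector's expected payoff is (1/4)·5 + (3/8)·8 + (3/8)·(-3) = 25/8.
If the smuggler plays West, the inspector's expected payoff is (1/4)·2 + (3/8)·4 + (3/8)·6 = 17/4.
The smuggler minimizes the inspector's payoff; the smallest is 25/8, so the best response is East.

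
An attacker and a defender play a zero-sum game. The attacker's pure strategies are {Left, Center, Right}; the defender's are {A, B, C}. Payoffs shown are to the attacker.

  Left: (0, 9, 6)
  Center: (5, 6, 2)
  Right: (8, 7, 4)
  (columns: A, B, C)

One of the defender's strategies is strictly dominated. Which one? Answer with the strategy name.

B

C holds the attacker's payoff strictly below B in every row: 6 < 9, 2 < 6, 4 < 7.
So B is strictly dominated for the defender.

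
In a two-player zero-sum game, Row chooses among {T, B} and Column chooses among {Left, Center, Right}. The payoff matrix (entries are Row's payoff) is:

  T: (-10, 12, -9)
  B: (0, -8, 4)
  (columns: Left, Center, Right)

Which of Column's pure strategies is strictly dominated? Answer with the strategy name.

Left holds Row's payoff strictly below Right in every row: -10 < -9, 0 < 4.
So Right is strictly dominated for Column.

Right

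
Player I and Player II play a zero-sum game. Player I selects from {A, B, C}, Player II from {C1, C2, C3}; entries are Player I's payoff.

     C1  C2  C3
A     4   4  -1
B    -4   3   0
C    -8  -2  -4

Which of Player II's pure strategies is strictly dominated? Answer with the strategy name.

C2

C3 holds Player I's payoff strictly below C2 in every row: -1 < 4, 0 < 3, -4 < -2.
So C2 is strictly dominated for Player II.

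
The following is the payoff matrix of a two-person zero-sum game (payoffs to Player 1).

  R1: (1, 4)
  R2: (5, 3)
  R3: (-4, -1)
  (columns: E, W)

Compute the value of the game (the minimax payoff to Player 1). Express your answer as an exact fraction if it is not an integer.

Row minima: R1 → 1, R2 → 3, R3 → -4; maximin = 3.
Column maxima: E → 5, W → 4; minimax = 4.
3 ≠ 4, so there is no saddle point; optimal play is mixed.
R3 is strictly dominated by R1, so Player 1 never plays it.
On the remaining 2×2 (R1, R2 vs E, W):
Let Player 1 play R1 with probability p. Expected payoff against E: 1p + 5(1−p) = −4p + 5; against W: 4p + 3(1−p) = p + 3.
Setting these equal: −4p + 5 = p + 3 ⇒ −5p = -2 ⇒ p = 2/5, and the value is (-4)·(2/5) + 5 = 17/5.
For Player 2: with q = P(E), equating R1's and R2's payoffs gives −3q + 4 = 2q + 3 ⇒ q = 1/5.

17/5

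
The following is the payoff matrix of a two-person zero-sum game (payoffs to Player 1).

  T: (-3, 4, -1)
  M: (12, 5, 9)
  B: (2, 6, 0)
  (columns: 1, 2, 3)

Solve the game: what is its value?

27/5

Row minima: T → -3, M → 5, B → 0; maximin = 5.
Column maxima: 1 → 12, 2 → 6, 3 → 9; minimax = 6.
5 ≠ 6, so there is no saddle point; optimal play is mixed.
T is strictly dominated by M, so Player 1 never plays it.
With T eliminated, 1 is strictly dominated by 3 (it gives Player 1 strictly more in every remaining row), so Player 2 never plays it.
On the remaining 2×2 (M, B vs 2, 3):
Let Player 1 play M with probability p. Expected payoff against 2: 5p + 6(1−p) = −p + 6; against 3: 9p + 0(1−p) = 9p.
Setting these equal: −p + 6 = 9p ⇒ −10p = -6 ⇒ p = 3/5, and the value is (-1)·(3/5) + 6 = 27/5.
For Player 2: with q = P(2), equating M's and B's payoffs gives −4q + 9 = 6q ⇒ q = 9/10.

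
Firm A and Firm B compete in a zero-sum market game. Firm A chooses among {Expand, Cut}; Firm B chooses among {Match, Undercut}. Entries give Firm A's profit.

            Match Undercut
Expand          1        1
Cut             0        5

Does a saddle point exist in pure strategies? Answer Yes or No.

Yes

Row minima: Expand → 1, Cut → 0; maximin = 1.
Column maxima: Match → 1, Undercut → 5; minimax = 1.
maximin = minimax = 1, so a saddle point exists.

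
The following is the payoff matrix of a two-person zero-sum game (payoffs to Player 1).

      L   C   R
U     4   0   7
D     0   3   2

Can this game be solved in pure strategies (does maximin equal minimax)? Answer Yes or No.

Row minima: U → 0, D → 0; maximin = 0.
Column maxima: L → 4, C → 3, R → 7; minimax = 3.
0 ≠ 3, so no pure-strategy equilibrium exists.

No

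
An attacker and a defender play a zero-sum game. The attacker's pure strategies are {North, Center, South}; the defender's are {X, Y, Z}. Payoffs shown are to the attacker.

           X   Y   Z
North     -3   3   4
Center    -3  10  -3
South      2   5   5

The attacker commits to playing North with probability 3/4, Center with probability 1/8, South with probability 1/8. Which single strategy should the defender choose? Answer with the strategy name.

X

If the defender plays X, the attacker's expected payoff is (3/4)·(-3) + (1/8)·(-3) + (1/8)·2 = -19/8.
If the defender plays Y, the attacker's expected payoff is (3/4)·3 + (1/8)·10 + (1/8)·5 = 33/8.
If the defender plays Z, the attacker's expected payoff is (3/4)·4 + (1/8)·(-3) + (1/8)·5 = 13/4.
The defender minimizes the attacker's payoff; the smallest is -19/8, so the best response is X.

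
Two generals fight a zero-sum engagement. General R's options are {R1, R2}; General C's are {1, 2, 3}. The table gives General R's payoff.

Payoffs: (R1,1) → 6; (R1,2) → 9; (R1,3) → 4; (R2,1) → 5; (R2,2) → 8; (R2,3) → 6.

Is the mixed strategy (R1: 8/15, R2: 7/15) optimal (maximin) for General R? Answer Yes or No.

Against 1 this mix gives (8/15)·6 + (7/15)·5 = 83/15.
Against 2 this mix gives (8/15)·9 + (7/15)·8 = 128/15.
Against 3 this mix gives (8/15)·4 + (7/15)·6 = 74/15.
General C will play 3, holding General R to 74/15. Shifting weight toward the row that does better against 3 would raise this floor (the equalizing mix achieves 16/3 against both 3 and 1), so the proposed strategy is not optimal.

No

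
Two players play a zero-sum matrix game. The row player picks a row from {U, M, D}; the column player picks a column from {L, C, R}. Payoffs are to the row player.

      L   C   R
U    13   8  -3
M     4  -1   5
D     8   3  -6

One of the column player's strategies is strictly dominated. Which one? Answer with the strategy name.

C holds the row player's payoff strictly below L in every row: 8 < 13, -1 < 4, 3 < 8.
So L is strictly dominated for the column player.

L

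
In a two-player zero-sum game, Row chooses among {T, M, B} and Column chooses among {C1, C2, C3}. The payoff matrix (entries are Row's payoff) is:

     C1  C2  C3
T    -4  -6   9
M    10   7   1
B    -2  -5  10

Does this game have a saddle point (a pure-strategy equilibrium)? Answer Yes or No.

No

Row minima: T → -6, M → 1, B → -5; maximin = 1.
Column maxima: C1 → 10, C2 → 7, C3 → 10; minimax = 7.
1 ≠ 7, so no pure-strategy equilibrium exists.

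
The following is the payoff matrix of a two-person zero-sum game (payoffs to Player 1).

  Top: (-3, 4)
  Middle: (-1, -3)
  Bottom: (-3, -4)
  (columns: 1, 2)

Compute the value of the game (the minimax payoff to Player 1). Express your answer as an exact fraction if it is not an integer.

-13/9

Row minima: Top → -3, Middle → -3, Bottom → -4; maximin = -3.
Column maxima: 1 → -1, 2 → 4; minimax = -1.
-3 ≠ -1, so there is no saddle point; optimal play is mixed.
Bottom is strictly dominated by Middle, so Player 1 never plays it.
On the remaining 2×2 (Top, Middle vs 1, 2):
Let Player 1 play Top with probability p. Expected payoff against 1: (-3)p + (-1)(1−p) = −2p − 1; against 2: 4p + (-3)(1−p) = 7p − 3.
Setting these equal: −2p − 1 = 7p − 3 ⇒ −9p = -2 ⇒ p = 2/9, and the value is (-2)·(2/9) − 1 = -13/9.
For Player 2: with q = P(1), equating Top's and Middle's payoffs gives −7q + 4 = 2q − 3 ⇒ q = 7/9.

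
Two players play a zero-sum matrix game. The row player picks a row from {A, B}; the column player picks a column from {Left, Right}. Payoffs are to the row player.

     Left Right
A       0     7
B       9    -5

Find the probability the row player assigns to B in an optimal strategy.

Row minima: A → 0, B → -5; maximin = 0.
Column maxima: Left → 9, Right → 7; minimax = 7.
0 ≠ 7, so there is no saddle point; optimal play is mixed.
Let the row player play A with probability p. Expected payoff against Left: 0p + 9(1−p) = −9p + 9; against Right: 7p + (-5)(1−p) = 12p − 5.
Setting these equal: −9p + 9 = 12p − 5 ⇒ −21p = -14 ⇒ p = 2/3, and the value is (-9)·(2/3) + 9 = 3.
For the column player: with q = P(Left), equating A's and B's payoffs gives −7q + 7 = 14q − 5 ⇒ q = 4/7.

1/3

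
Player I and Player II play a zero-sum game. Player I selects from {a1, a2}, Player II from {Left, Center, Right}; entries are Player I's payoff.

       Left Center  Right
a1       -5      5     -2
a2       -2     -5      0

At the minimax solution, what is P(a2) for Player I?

10/13

Row minima: a1 → -5, a2 → -5; maximin = -5.
Column maxima: Left → -2, Center → 5, Right → 0; minimax = -2.
-5 ≠ -2, so there is no saddle point; optimal play is mixed.
Right is strictly dominated by Left (it gives Player I strictly more in every row), so Player II never plays it.
On the remaining 2×2 (a1, a2 vs Left, Center):
Let Player I play a1 with probability p. Expected payoff against Left: (-5)p + (-2)(1−p) = −3p − 2; against Center: 5p + (-5)(1−p) = 10p − 5.
Setting these equal: −3p − 2 = 10p − 5 ⇒ −13p = -3 ⇒ p = 3/13, and the value is (-3)·(3/13) − 2 = -35/13.
For Player II: with q = P(Left), equating a1's and a2's payoffs gives −10q + 5 = 3q − 5 ⇒ q = 10/13.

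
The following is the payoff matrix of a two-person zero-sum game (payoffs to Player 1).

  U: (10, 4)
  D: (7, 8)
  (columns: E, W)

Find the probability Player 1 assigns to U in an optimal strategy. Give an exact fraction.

Row minima: U → 4, D → 7; maximin = 7.
Column maxima: E → 10, W → 8; minimax = 8.
7 ≠ 8, so there is no saddle point; optimal play is mixed.
Let Player 1 play U with probability p. Expected payoff against E: 10p + 7(1−p) = 3p + 7; against W: 4p + 8(1−p) = −4p + 8.
Setting these equal: 3p + 7 = −4p + 8 ⇒ 7p = 1 ⇒ p = 1/7, and the value is (3)·(1/7) + 7 = 52/7.
For Player 2: with q = P(E), equating U's and D's payoffs gives 6q + 4 = −q + 8 ⇒ q = 4/7.

1/7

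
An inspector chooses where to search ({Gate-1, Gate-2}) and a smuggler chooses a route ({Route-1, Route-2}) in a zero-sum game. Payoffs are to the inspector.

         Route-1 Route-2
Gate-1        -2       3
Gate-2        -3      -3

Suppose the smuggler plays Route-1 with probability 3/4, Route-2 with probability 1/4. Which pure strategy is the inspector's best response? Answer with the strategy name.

Gate-1

Expected payoff of Gate-1: (3/4)·(-2) + (1/4)·3 = -3/4.
Expected payoff of Gate-2: (3/4)·(-3) + (1/4)·(-3) = -3.
The largest is -3/4, so the inspector's best response is Gate-1.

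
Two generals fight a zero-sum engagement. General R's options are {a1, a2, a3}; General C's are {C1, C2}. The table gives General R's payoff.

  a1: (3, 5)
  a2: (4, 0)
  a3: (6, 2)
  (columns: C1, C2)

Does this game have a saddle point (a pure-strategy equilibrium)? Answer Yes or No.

Row minima: a1 → 3, a2 → 0, a3 → 2; maximin = 3.
Column maxima: C1 → 6, C2 → 5; minimax = 5.
3 ≠ 5, so no pure-strategy equilibrium exists.

No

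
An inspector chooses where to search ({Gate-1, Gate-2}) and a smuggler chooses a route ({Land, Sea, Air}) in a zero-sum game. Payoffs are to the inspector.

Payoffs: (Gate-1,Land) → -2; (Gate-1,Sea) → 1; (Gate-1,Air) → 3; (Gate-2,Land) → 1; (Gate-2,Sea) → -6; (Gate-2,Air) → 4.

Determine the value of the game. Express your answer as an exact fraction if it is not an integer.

Row minima: Gate-1 → -2, Gate-2 → -6; maximin = -2.
Column maxima: Land → 1, Sea → 1, Air → 4; minimax = 1.
-2 ≠ 1, so there is no saddle point; optimal play is mixed.
Air is strictly dominated by Land (it gives the inspector strictly more in every row), so the smuggler never plays it.
On the remaining 2×2 (Gate-1, Gate-2 vs Land, Sea):
Let the inspector play Gate-1 with probability p. Expected payoff against Land: (-2)p + 1(1−p) = −3p + 1; against Sea: 1p + (-6)(1−p) = 7p − 6.
Setting these equal: −3p + 1 = 7p − 6 ⇒ −10p = -7 ⇒ p = 7/10, and the value is (-3)·(7/10) + 1 = -11/10.
For the smuggler: with q = P(Land), equating Gate-1's and Gate-2's payoffs gives −3q + 1 = 7q − 6 ⇒ q = 7/10.

-11/10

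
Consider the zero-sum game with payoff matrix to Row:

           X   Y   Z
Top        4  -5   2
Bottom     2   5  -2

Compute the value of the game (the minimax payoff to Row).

0

Row minima: Top → -5, Bottom → -2; maximin = -2.
Column maxima: X → 4, Y → 5, Z → 2; minimax = 2.
-2 ≠ 2, so there is no saddle point; optimal play is mixed.
X is strictly dominated by Z (it gives Row strictly more in every row), so Column never plays it.
On the remaining 2×2 (Top, Bottom vs Y, Z):
Let Row play Top with probability p. Expected payoff against Y: (-5)p + 5(1−p) = −10p + 5; against Z: 2p + (-2)(1−p) = 4p − 2.
Setting these equal: −10p + 5 = 4p − 2 ⇒ −14p = -7 ⇒ p = 1/2, and the value is (-10)·(1/2) + 5 = 0.
For Column: with q = P(Y), equating Top's and Bottom's payoffs gives −7q + 2 = 7q − 2 ⇒ q = 2/7.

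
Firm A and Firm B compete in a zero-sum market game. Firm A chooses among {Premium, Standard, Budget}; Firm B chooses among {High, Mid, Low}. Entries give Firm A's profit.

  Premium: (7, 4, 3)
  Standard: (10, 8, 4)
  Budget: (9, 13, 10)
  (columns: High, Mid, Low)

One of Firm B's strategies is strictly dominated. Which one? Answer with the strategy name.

Mid

Low holds Firm A's payoff strictly below Mid in every row: 3 < 4, 4 < 8, 10 < 13.
So Mid is strictly dominated for Firm B.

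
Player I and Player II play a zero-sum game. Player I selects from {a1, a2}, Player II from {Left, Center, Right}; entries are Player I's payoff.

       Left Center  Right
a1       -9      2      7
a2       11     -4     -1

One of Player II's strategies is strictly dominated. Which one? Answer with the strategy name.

Center holds Player I's payoff strictly below Right in every row: 2 < 7, -4 < -1.
So Right is strictly dominated for Player II.

Right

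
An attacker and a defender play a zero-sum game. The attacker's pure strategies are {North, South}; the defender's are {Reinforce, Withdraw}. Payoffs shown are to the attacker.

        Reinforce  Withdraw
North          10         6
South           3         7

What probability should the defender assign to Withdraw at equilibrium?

Row minima: North → 6, South → 3; maximin = 6.
Column maxima: Reinforce → 10, Withdraw → 7; minimax = 7.
6 ≠ 7, so there is no saddle point; optimal play is mixed.
Let the attacker play North with probability p. Expected payoff against Reinforce: 10p + 3(1−p) = 7p + 3; against Withdraw: 6p + 7(1−p) = −p + 7.
Setting these equal: 7p + 3 = −p + 7 ⇒ 8p = 4 ⇒ p = 1/2, and the value is (7)·(1/2) + 3 = 13/2.
For the defender: with q = P(Reinforce), equating North's and South's payoffs gives 4q + 6 = −4q + 7 ⇒ q = 1/8.

7/8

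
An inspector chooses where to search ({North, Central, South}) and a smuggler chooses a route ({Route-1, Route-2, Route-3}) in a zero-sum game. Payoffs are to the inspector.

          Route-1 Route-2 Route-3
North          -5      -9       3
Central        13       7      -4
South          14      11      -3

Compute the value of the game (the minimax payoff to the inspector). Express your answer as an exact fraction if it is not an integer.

3/13

Row minima: North → -9, Central → -4, South → -3; maximin = -3.
Column maxima: Route-1 → 14, Route-2 → 11, Route-3 → 3; minimax = 3.
-3 ≠ 3, so there is no saddle point; optimal play is mixed.
Central is strictly dominated by South, so the inspector never plays it.
Route-1 is strictly dominated by Route-2 (it gives the inspector strictly more in every row), so the smuggler never plays it.
On the remaining 2×2 (North, South vs Route-2, Route-3):
Let the inspector play North with probability p. Expected payoff against Route-2: (-9)p + 11(1−p) = −20p + 11; against Route-3: 3p + (-3)(1−p) = 6p − 3.
Setting these equal: −20p + 11 = 6p − 3 ⇒ −26p = -14 ⇒ p = 7/13, and the value is (-20)·(7/13) + 11 = 3/13.
For the smuggler: with q = P(Route-2), equating North's and South's payoffs gives −12q + 3 = 14q − 3 ⇒ q = 3/13.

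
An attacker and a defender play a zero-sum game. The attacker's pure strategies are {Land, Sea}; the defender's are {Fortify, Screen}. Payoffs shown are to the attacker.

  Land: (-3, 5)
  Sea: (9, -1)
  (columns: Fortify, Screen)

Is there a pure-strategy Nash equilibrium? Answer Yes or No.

Row minima: Land → -3, Sea → -1; maximin = -1.
Column maxima: Fortify → 9, Screen → 5; minimax = 5.
-1 ≠ 5, so no pure-strategy equilibrium exists.

No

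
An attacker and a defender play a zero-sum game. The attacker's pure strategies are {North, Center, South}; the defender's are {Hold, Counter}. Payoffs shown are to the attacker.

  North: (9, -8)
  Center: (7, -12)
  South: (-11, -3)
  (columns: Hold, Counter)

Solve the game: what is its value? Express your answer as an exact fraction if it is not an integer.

-23/5

Row minima: North → -8, Center → -12, South → -11; maximin = -8.
Column maxima: Hold → 9, Counter → -3; minimax = -3.
-8 ≠ -3, so there is no saddle point; optimal play is mixed.
Center is strictly dominated by North, so the attacker never plays it.
On the remaining 2×2 (North, South vs Hold, Counter):
Let the attacker play North with probability p. Expected payoff against Hold: 9p + (-11)(1−p) = 20p − 11; against Counter: (-8)p + (-3)(1−p) = −5p − 3.
Setting these equal: 20p − 11 = −5p − 3 ⇒ 25p = 8 ⇒ p = 8/25, and the value is (20)·(8/25) − 11 = -23/5.
For the defender: with q = P(Hold), equating North's and South's payoffs gives 17q − 8 = −8q − 3 ⇒ q = 1/5.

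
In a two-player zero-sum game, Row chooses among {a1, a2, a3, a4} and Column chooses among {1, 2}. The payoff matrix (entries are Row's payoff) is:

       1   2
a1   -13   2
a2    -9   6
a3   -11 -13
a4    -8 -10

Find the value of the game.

-138/17

Row minima: a1 → -13, a2 → -9, a3 → -13, a4 → -10; maximin = -9.
Column maxima: 1 → -8, 2 → 6; minimax = -8.
-9 ≠ -8, so there is no saddle point; optimal play is mixed.
a1 is strictly dominated by a2, so Row never plays it.
a3 is strictly dominated by a2, so Row never plays it.
On the remaining 2×2 (a2, a4 vs 1, 2):
Let Row play a2 with probability p. Expected payoff against 1: (-9)p + (-8)(1−p) = −p − 8; against 2: 6p + (-10)(1−p) = 16p − 10.
Setting these equal: −p − 8 = 16p − 10 ⇒ −17p = -2 ⇒ p = 2/17, and the value is (-1)·(2/17) − 8 = -138/17.
For Column: with q = P(1), equating a2's and a4's payoffs gives −15q + 6 = 2q − 10 ⇒ q = 16/17.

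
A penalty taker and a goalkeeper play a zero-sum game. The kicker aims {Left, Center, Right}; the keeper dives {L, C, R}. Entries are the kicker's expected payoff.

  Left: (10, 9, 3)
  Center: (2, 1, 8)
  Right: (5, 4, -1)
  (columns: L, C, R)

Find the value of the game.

Row minima: Left → 3, Center → 1, Right → -1; maximin = 3.
Column maxima: L → 10, C → 9, R → 8; minimax = 8.
3 ≠ 8, so there is no saddle point; optimal play is mixed.
Right is strictly dominated by Left, so the kicker never plays it.
L is strictly dominated by C (it gives the kicker strictly more in every row), so the keeper never plays it.
On the remaining 2×2 (Left, Center vs C, R):
Let the kicker play Left with probability p. Expected payoff against C: 9p + 1(1−p) = 8p + 1; against R: 3p + 8(1−p) = −5p + 8.
Setting these equal: 8p + 1 = −5p + 8 ⇒ 13p = 7 ⇒ p = 7/13, and the value is (8)·(7/13) + 1 = 69/13.
For the keeper: with q = P(C), equating Left's and Center's payoffs gives 6q + 3 = −7q + 8 ⇒ q = 5/13.

69/13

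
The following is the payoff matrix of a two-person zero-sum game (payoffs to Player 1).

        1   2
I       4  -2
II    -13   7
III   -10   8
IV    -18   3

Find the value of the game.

Row minima: I → -2, II → -13, III → -10, IV → -18; maximin = -2.
Column maxima: 1 → 4, 2 → 8; minimax = 4.
-2 ≠ 4, so there is no saddle point; optimal play is mixed.
II is strictly dominated by III, so Player 1 never plays it.
IV is strictly dominated by III, so Player 1 never plays it.
On the remaining 2×2 (I, III vs 1, 2):
Let Player 1 play I with probability p. Expected payoff against 1: 4p + (-10)(1−p) = 14p − 10; against 2: (-2)p + 8(1−p) = −10p + 8.
Setting these equal: 14p − 10 = −10p + 8 ⇒ 24p = 18 ⇒ p = 3/4, and the value is (14)·(3/4) − 10 = 1/2.
For Player 2: with q = P(1), equating I's and III's payoffs gives 6q − 2 = −18q + 8 ⇒ q = 5/12.

1/2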